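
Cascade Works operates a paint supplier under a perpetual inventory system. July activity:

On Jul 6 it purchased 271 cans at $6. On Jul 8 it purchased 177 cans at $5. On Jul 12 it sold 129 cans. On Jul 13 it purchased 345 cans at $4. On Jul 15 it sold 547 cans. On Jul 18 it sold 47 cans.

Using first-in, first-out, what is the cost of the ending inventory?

Jul 12, 129 sold [FIFO — oldest first]: 129 @ $6 = $774
Jul 15, 547 sold [FIFO — oldest first]: 142 @ $6 + 177 @ $5 + 228 @ $4 = $2,649
Jul 18, 47 sold [FIFO — oldest first]: 47 @ $4 = $188
Total COGS = $774 + $2,649 + $188 = $3,611
Ending inventory: 70 @ $4 = $280
Check: goods available $3,891 = COGS $3,611 + ending $280

Ending inventory = $280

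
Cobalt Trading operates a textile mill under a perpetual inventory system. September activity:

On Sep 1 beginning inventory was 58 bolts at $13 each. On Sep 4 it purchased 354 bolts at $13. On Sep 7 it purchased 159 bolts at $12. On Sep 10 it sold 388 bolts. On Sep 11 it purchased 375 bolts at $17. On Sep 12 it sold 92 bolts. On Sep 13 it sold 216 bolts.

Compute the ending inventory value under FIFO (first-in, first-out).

Sep 10, 388 sold [FIFO — oldest first]: 58 @ $13 + 330 @ $13 = $5,044
Sep 12, 92 sold [FIFO — oldest first]: 24 @ $13 + 68 @ $12 = $1,128
Sep 13, 216 sold [FIFO — oldest first]: 91 @ $12 + 125 @ $17 = $3,217
Total COGS = $5,044 + $1,128 + $3,217 = $9,389
Ending inventory: 250 @ $17 = $4,250
Check: goods available $13,639 = COGS $9,389 + ending $4,250

Ending inventory = $4,250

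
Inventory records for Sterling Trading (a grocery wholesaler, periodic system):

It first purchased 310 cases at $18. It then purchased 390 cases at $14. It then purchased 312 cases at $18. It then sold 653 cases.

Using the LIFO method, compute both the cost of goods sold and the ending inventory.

COGS = $10,390; ending inventory = $6,266

Sale 1 (653) [LIFO — newest first]: 312 @ $18 + 341 @ $14 = $10,390
Ending inventory: 310 @ $18 + 49 @ $14 = $6,266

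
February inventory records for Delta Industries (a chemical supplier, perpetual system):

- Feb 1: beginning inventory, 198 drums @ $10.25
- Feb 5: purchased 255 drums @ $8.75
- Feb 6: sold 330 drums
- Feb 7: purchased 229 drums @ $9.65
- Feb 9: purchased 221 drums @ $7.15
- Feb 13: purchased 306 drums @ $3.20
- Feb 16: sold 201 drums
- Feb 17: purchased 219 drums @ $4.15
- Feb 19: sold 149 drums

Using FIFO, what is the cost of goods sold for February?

Feb 6, 330 sold [FIFO — oldest first]: 198 @ $10.25 + 132 @ $8.75 = $3,184.50
Feb 16, 201 sold [FIFO — oldest first]: 123 @ $8.75 + 78 @ $9.65 = $1,828.95
Feb 19, 149 sold [FIFO — oldest first]: 149 @ $9.65 = $1,437.85
Total COGS = $3,184.50 + $1,828.95 + $1,437.85 = $6,451.30
Ending inventory: 2 @ $9.65 + 221 @ $7.15 + 306 @ $3.20 + 219 @ $4.15 = $3,487.50

COGS = $6,451.30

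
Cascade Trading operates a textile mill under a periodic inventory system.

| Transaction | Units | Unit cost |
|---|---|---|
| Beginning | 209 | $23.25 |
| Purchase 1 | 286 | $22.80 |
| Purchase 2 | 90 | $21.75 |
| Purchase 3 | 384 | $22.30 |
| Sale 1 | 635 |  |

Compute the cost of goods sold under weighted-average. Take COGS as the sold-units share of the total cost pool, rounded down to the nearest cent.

Sale 1, sell 635: 635/969 × $21,900.75 → $14,351.88
Ending inventory (cost pool remaining) = $7,548.87
Check: goods available $21,900.75 = COGS $14,351.88 + ending $7,548.87

COGS = $14,351.88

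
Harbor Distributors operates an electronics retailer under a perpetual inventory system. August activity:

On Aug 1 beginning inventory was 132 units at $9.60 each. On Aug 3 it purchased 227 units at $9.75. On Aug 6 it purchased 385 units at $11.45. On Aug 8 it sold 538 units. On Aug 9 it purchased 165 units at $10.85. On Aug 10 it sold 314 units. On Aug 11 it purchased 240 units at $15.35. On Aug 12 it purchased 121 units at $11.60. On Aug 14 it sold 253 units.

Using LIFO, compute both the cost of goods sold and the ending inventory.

COGS = $12,561.55; ending inventory = $2,205.00

Aug 8, 538 sold [LIFO — newest first]: 385 @ $11.45 + 153 @ $9.75 = $5,900.00
Aug 10, 314 sold [LIFO — newest first]: 165 @ $10.85 + 74 @ $9.75 + 75 @ $9.60 = $3,231.75
Aug 14, 253 sold [LIFO — newest first]: 121 @ $11.60 + 132 @ $15.35 = $3,429.80
Total COGS = $5,900.00 + $3,231.75 + $3,429.80 = $12,561.55
Ending inventory: 57 @ $9.60 + 108 @ $15.35 = $2,205.00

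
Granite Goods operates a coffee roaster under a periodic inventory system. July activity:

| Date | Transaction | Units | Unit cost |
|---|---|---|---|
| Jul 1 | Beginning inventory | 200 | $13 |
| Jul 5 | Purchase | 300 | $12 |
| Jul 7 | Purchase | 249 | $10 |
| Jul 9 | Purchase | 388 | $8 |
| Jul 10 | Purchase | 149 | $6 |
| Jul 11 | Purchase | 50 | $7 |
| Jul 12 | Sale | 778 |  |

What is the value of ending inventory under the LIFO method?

Ending inventory = $6,780

Jul 12, 778 sold [LIFO — newest first]: 50 @ $7 + 149 @ $6 + 388 @ $8 + 191 @ $10 = $6,258
Ending inventory: 200 @ $13 + 300 @ $12 + 58 @ $10 = $6,780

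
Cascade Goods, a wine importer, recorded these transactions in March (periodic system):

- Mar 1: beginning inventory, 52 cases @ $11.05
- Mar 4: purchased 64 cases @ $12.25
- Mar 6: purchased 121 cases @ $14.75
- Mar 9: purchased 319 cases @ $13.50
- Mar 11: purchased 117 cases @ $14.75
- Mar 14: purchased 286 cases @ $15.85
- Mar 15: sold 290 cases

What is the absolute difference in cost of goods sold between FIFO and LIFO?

$733.25

FIFO COGS: 52 @ $11.05 + 64 @ $12.25 + 121 @ $14.75 + 53 @ $13.50 = $3,858.85
LIFO COGS: 286 @ $15.85 + 4 @ $14.75 = $4,592.10
Difference = |$3,858.85 − $4,592.10| = $733.25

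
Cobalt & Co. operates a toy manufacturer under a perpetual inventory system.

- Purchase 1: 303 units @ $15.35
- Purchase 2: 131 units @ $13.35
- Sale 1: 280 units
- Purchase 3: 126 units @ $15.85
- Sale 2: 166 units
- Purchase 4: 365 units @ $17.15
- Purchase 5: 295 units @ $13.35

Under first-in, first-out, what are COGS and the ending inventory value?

Sale 1 (280) [FIFO — oldest first]: 280 @ $15.35 = $4,298.00
Sale 2 (166) [FIFO — oldest first]: 23 @ $15.35 + 131 @ $13.35 + 12 @ $15.85 = $2,292.10
Total COGS = $4,298.00 + $2,292.10 = $6,590.10
Ending inventory: 114 @ $15.85 + 365 @ $17.15 + 295 @ $13.35 = $12,004.90

COGS = $6,590.10; ending inventory = $12,004.90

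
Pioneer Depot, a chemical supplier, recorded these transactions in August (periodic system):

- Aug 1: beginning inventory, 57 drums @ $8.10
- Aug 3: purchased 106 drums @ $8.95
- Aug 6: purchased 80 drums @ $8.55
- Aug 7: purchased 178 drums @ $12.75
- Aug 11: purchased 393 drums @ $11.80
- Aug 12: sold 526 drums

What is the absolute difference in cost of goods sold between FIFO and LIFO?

FIFO COGS: 57 @ $8.10 + 106 @ $8.95 + 80 @ $8.55 + 178 @ $12.75 + 105 @ $11.80 = $5,602.90
LIFO COGS: 393 @ $11.80 + 133 @ $12.75 = $6,333.15
Difference = |$5,602.90 − $6,333.15| = $730.25

$730.25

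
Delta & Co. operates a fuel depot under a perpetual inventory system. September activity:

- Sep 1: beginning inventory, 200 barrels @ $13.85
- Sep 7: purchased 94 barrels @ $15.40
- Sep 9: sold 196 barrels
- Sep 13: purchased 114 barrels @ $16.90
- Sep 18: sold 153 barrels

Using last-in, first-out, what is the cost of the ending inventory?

Ending inventory = $817.15

Sep 9, 196 sold [LIFO — newest first]: 94 @ $15.40 + 102 @ $13.85 = $2,860.30
Sep 18, 153 sold [LIFO — newest first]: 114 @ $16.90 + 39 @ $13.85 = $2,466.75
Total COGS = $2,860.30 + $2,466.75 = $5,327.05
Ending inventory: 59 @ $13.85 = $817.15
Check: goods available $6,144.20 = COGS $5,327.05 + ending $817.15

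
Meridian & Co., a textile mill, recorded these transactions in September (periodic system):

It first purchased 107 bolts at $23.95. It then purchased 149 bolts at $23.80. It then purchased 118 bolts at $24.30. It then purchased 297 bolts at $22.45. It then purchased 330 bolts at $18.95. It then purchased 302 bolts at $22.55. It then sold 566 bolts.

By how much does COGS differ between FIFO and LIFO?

FIFO COGS: 107 @ $23.95 + 149 @ $23.80 + 118 @ $24.30 + 192 @ $22.45 = $13,286.65
LIFO COGS: 302 @ $22.55 + 264 @ $18.95 = $11,812.90
Difference = |$13,286.65 − $11,812.90| = $1,473.75

$1,473.75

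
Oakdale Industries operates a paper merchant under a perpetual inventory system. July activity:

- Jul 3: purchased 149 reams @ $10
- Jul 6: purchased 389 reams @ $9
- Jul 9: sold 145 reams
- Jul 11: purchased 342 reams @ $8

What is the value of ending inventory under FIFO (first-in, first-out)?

Ending inventory = $6,277

Jul 9, 145 sold [FIFO — oldest first]: 145 @ $10 = $1,450
Ending inventory: 4 @ $10 + 389 @ $9 + 342 @ $8 = $6,277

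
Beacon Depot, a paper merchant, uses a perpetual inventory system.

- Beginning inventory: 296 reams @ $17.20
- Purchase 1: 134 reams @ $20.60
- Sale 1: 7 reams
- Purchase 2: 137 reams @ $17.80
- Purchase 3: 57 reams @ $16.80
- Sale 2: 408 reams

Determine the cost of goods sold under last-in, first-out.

COGS = $7,653.00

Sale 1 (7) [LIFO — newest first]: 7 @ $20.60 = $144.20
Sale 2 (408) [LIFO — newest first]: 57 @ $16.80 + 137 @ $17.80 + 127 @ $20.60 + 87 @ $17.20 = $7,508.80
Total COGS = $144.20 + $7,508.80 = $7,653.00
Ending inventory: 209 @ $17.20 = $3,594.80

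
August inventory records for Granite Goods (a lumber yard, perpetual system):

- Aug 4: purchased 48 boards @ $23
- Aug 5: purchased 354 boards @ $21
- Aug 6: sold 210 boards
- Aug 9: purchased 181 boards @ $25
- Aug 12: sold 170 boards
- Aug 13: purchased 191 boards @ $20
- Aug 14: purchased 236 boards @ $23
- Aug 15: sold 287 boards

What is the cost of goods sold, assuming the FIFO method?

Aug 6, 210 sold [FIFO — oldest first]: 48 @ $23 + 162 @ $21 = $4,506
Aug 12, 170 sold [FIFO — oldest first]: 170 @ $21 = $3,570
Aug 15, 287 sold [FIFO — oldest first]: 22 @ $21 + 181 @ $25 + 84 @ $20 = $6,667
Total COGS = $4,506 + $3,570 + $6,667 = $14,743
Ending inventory: 107 @ $20 + 236 @ $23 = $7,568

COGS = $14,743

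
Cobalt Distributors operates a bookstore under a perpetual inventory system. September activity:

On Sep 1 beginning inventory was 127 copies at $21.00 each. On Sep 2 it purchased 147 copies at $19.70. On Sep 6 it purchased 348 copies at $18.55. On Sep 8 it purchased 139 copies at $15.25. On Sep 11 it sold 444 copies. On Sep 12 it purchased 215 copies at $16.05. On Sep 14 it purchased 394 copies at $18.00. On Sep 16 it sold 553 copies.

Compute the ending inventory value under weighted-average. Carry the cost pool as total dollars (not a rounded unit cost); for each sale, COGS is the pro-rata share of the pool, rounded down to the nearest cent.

After Sep 1: 127 on hand, pool $2,667.00 (≈ $21.0000 each)
After Sep 2: 274 on hand, pool $5,562.90 (≈ $20.3026 each)
After Sep 6: 622 on hand, pool $12,018.30 (≈ $19.3220 each)
After Sep 8: 761 on hand, pool $14,138.05 (≈ $18.5783 each)
Sep 11, sell 444: 444/761 × $14,138.05 → $8,248.74
After Sep 12: 532 on hand, pool $9,340.06 (≈ $17.5565 each)
After Sep 14: 926 on hand, pool $16,432.06 (≈ $17.7452 each)
Sep 16, sell 553: 553/926 × $16,432.06 → $9,813.09
Total COGS = $8,248.74 + $9,813.09 = $18,061.83
Ending inventory (cost pool remaining) = $6,618.97
Check: goods available $24,680.80 = COGS $18,061.83 + ending $6,618.97

Ending inventory = $6,618.97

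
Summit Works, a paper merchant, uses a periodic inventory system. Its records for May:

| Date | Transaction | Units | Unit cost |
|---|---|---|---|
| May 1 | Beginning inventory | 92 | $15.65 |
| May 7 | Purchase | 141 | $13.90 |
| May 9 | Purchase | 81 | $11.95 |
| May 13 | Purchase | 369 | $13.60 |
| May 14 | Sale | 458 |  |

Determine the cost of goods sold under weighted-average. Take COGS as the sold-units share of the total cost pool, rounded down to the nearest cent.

COGS = $6,294.01

May 14, sell 458: 458/683 × $9,386.05 → $6,294.01
Ending inventory (cost pool remaining) = $3,092.04
Check: goods available $9,386.05 = COGS $6,294.01 + ending $3,092.04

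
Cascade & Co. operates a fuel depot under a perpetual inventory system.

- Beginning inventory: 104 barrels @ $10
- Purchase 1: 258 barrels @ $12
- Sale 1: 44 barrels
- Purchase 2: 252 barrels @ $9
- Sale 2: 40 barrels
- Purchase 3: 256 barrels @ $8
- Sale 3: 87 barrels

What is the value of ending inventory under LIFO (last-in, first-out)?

Sale 1 (44) [LIFO — newest first]: 44 @ $12 = $528
Sale 2 (40) [LIFO — newest first]: 40 @ $9 = $360
Sale 3 (87) [LIFO — newest first]: 87 @ $8 = $696
Total COGS = $528 + $360 + $696 = $1,584
Ending inventory: 104 @ $10 + 214 @ $12 + 212 @ $9 + 169 @ $8 = $6,868
Check: goods available $8,452 = COGS $1,584 + ending $6,868

Ending inventory = $6,868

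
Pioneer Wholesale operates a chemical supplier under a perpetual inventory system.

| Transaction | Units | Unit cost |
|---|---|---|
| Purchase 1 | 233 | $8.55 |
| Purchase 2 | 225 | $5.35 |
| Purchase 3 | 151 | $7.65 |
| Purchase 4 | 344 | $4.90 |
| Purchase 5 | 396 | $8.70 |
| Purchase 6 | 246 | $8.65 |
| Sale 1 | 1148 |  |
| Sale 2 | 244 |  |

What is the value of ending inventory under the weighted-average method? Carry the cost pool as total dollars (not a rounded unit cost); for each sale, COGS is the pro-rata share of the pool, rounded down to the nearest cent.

After Purchase 1: 233 on hand, pool $1,992.15 (≈ $8.5500 each)
After Purchase 2: 458 on hand, pool $3,195.90 (≈ $6.9779 each)
After Purchase 3: 609 on hand, pool $4,351.05 (≈ $7.1446 each)
After Purchase 4: 953 on hand, pool $6,036.65 (≈ $6.3344 each)
After Purchase 5: 1349 on hand, pool $9,481.85 (≈ $7.0288 each)
After Purchase 6: 1595 on hand, pool $11,609.75 (≈ $7.2788 each)
Sale 1, sell 1148: 1148/1595 × $11,609.75 → $8,356.10
Sale 2, sell 244: 244/447 × $3,253.65 → $1,776.04
Total COGS = $8,356.10 + $1,776.04 = $10,132.14
Ending inventory (cost pool remaining) = $1,477.61

Ending inventory = $1,477.61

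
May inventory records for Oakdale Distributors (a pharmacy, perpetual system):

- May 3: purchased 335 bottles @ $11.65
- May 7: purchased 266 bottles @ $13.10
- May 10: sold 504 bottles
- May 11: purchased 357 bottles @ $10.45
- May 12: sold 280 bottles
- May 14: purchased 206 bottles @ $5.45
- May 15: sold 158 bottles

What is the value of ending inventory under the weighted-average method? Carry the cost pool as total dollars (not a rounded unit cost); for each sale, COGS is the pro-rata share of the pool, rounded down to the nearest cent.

After May 3: 335 on hand, pool $3,902.75 (≈ $11.6500 each)
After May 7: 601 on hand, pool $7,387.35 (≈ $12.2918 each)
May 10, sell 504: 504/601 × $7,387.35 → $6,195.04
After May 11: 454 on hand, pool $4,922.96 (≈ $10.8435 each)
May 12, sell 280: 280/454 × $4,922.96 → $3,036.18
After May 14: 380 on hand, pool $3,009.48 (≈ $7.9197 each)
May 15, sell 158: 158/380 × $3,009.48 → $1,251.31
Total COGS = $6,195.04 + $3,036.18 + $1,251.31 = $10,482.53
Ending inventory (cost pool remaining) = $1,758.17

Ending inventory = $1,758.17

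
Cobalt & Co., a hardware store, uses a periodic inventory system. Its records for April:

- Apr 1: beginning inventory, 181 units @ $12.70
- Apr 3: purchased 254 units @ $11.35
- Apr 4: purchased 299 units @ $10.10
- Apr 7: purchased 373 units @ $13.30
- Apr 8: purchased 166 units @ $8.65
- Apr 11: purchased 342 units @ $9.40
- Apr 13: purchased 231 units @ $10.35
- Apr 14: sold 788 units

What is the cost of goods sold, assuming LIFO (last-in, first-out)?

Apr 14, 788 sold [LIFO — newest first]: 231 @ $10.35 + 342 @ $9.40 + 166 @ $8.65 + 49 @ $13.30 = $7,693.25
Ending inventory: 181 @ $12.70 + 254 @ $11.35 + 299 @ $10.10 + 324 @ $13.30 = $12,510.70

COGS = $7,693.25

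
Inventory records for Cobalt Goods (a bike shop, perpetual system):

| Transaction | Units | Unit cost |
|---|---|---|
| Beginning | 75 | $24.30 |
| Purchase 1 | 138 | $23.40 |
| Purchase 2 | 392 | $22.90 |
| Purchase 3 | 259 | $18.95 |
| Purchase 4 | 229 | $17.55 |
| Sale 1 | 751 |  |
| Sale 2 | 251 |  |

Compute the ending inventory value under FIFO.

Sale 1 (751) [FIFO — oldest first]: 75 @ $24.30 + 138 @ $23.40 + 392 @ $22.90 + 146 @ $18.95 = $16,795.20
Sale 2 (251) [FIFO — oldest first]: 113 @ $18.95 + 138 @ $17.55 = $4,563.25
Total COGS = $16,795.20 + $4,563.25 = $21,358.45
Ending inventory: 91 @ $17.55 = $1,597.05

Ending inventory = $1,597.05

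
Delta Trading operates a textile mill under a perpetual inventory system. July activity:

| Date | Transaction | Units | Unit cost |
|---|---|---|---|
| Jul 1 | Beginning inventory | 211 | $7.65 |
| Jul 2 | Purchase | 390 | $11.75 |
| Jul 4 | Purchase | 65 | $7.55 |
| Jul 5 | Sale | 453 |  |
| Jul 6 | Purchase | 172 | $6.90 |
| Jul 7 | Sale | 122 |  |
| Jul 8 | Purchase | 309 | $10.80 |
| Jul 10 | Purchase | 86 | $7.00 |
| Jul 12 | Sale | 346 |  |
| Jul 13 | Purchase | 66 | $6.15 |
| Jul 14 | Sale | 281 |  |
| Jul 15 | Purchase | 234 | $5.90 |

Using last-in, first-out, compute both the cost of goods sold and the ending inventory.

COGS = $11,477.25; ending inventory = $2,122.65

Jul 5, 453 sold [LIFO — newest first]: 65 @ $7.55 + 388 @ $11.75 = $5,049.75
Jul 7, 122 sold [LIFO — newest first]: 122 @ $6.90 = $841.80
Jul 12, 346 sold [LIFO — newest first]: 86 @ $7.00 + 260 @ $10.80 = $3,410.00
Jul 14, 281 sold [LIFO — newest first]: 66 @ $6.15 + 49 @ $10.80 + 50 @ $6.90 + 2 @ $11.75 + 114 @ $7.65 = $2,175.70
Total COGS = $5,049.75 + $841.80 + $3,410.00 + $2,175.70 = $11,477.25
Ending inventory: 97 @ $7.65 + 234 @ $5.90 = $2,122.65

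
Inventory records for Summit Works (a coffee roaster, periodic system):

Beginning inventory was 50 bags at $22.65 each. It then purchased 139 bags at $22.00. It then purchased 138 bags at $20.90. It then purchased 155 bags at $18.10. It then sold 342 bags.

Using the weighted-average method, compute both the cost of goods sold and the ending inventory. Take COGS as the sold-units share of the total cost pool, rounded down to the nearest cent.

Sale 1, sell 342: 342/482 × $9,880.20 → $7,010.43
Ending inventory (cost pool remaining) = $2,869.77
Check: goods available $9,880.20 = COGS $7,010.43 + ending $2,869.77

COGS = $7,010.43; ending inventory = $2,869.77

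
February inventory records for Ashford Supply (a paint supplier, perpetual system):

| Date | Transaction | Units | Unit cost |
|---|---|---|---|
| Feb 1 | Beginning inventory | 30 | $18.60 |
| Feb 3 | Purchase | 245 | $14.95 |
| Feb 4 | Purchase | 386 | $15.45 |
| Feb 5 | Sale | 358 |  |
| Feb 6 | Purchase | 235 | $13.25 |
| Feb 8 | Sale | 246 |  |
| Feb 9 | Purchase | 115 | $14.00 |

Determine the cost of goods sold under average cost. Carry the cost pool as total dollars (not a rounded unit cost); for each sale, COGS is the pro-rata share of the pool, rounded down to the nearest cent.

After Feb 1: 30 on hand, pool $558.00 (≈ $18.6000 each)
After Feb 3: 275 on hand, pool $4,220.75 (≈ $15.3482 each)
After Feb 4: 661 on hand, pool $10,184.45 (≈ $15.4076 each)
Feb 5, sell 358: 358/661 × $10,184.45 → $5,515.93
After Feb 6: 538 on hand, pool $7,782.27 (≈ $14.4652 each)
Feb 8, sell 246: 246/538 × $7,782.27 → $3,558.43
After Feb 9: 407 on hand, pool $5,833.84 (≈ $14.3338 each)
Total COGS = $5,515.93 + $3,558.43 = $9,074.36
Ending inventory (cost pool remaining) = $5,833.84
Check: goods available $14,908.20 = COGS $9,074.36 + ending $5,833.84

COGS = $9,074.36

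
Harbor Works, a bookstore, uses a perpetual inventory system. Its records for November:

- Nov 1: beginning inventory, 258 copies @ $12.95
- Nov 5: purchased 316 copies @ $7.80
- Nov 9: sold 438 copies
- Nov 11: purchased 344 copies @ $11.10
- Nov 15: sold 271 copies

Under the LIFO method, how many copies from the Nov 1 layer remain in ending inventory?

136

Nov 9, 438 sold [LIFO — newest first]: 316 @ $7.80 + 122 @ $12.95 = $4,044.70
Nov 15, 271 sold [LIFO — newest first]: 271 @ $11.10 = $3,008.10
Total COGS = $4,044.70 + $3,008.10 = $7,052.80
Ending inventory: 136 @ $12.95 + 73 @ $11.10 = $2,571.50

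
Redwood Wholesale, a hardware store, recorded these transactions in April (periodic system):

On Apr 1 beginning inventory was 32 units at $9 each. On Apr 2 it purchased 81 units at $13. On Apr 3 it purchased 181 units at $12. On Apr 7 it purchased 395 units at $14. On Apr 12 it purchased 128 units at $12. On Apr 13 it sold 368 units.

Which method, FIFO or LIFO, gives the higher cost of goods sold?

LIFO

FIFO COGS: 32 @ $9 + 81 @ $13 + 181 @ $12 + 74 @ $14 = $4,549
LIFO COGS: 128 @ $12 + 240 @ $14 = $4,896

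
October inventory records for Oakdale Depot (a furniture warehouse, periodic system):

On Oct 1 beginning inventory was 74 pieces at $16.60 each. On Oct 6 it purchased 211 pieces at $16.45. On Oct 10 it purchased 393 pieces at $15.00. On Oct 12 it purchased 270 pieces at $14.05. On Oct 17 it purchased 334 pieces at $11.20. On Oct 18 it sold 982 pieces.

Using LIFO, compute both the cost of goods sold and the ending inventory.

Oct 18, 982 sold [LIFO — newest first]: 334 @ $11.20 + 270 @ $14.05 + 378 @ $15.00 = $13,204.30
Ending inventory: 74 @ $16.60 + 211 @ $16.45 + 15 @ $15.00 = $4,924.35

COGS = $13,204.30; ending inventory = $4,924.35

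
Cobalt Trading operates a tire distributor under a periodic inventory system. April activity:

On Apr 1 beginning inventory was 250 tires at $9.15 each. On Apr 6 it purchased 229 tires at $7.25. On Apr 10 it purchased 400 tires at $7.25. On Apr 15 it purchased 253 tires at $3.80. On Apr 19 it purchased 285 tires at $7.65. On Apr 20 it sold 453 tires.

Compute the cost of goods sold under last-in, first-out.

Apr 20, 453 sold [LIFO — newest first]: 285 @ $7.65 + 168 @ $3.80 = $2,818.65
Ending inventory: 250 @ $9.15 + 229 @ $7.25 + 400 @ $7.25 + 85 @ $3.80 = $7,170.75

COGS = $2,818.65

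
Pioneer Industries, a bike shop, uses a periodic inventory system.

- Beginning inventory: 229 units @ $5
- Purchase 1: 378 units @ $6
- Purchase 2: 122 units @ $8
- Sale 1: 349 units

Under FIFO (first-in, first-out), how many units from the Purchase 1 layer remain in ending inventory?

Sale 1 (349) [FIFO — oldest first]: 229 @ $5 + 120 @ $6 = $1,865
Ending inventory: 258 @ $6 + 122 @ $8 = $2,524

258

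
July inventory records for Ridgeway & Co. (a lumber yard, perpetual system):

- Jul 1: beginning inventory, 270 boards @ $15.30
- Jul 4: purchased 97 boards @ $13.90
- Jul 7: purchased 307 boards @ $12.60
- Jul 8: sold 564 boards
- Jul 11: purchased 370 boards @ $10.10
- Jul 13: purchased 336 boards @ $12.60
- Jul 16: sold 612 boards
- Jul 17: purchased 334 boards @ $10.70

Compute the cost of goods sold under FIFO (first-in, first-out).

COGS = $14,747.70

Jul 8, 564 sold [FIFO — oldest first]: 270 @ $15.30 + 97 @ $13.90 + 197 @ $12.60 = $7,961.50
Jul 16, 612 sold [FIFO — oldest first]: 110 @ $12.60 + 370 @ $10.10 + 132 @ $12.60 = $6,786.20
Total COGS = $7,961.50 + $6,786.20 = $14,747.70
Ending inventory: 204 @ $12.60 + 334 @ $10.70 = $6,144.20
Check: goods available $20,891.90 = COGS $14,747.70 + ending $6,144.20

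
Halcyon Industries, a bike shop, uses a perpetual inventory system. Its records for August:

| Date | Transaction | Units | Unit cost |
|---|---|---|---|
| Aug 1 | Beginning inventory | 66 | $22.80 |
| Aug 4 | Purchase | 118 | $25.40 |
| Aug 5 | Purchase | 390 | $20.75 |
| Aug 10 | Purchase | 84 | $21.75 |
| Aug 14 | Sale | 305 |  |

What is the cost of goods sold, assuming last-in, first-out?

Aug 14, 305 sold [LIFO — newest first]: 84 @ $21.75 + 221 @ $20.75 = $6,412.75
Ending inventory: 66 @ $22.80 + 118 @ $25.40 + 169 @ $20.75 = $8,008.75

COGS = $6,412.75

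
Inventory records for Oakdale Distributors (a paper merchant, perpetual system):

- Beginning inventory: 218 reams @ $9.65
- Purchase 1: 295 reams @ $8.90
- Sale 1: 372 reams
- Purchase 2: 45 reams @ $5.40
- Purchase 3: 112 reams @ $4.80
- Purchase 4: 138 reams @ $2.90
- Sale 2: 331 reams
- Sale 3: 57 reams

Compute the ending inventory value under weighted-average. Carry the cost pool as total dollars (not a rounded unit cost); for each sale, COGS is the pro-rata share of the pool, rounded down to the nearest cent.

Ending inventory = $273.11

After Beginning: 218 on hand, pool $2,103.70 (≈ $9.6500 each)
After Purchase 1: 513 on hand, pool $4,729.20 (≈ $9.2187 each)
Sale 1, sell 372: 372/513 × $4,729.20 → $3,429.36
After Purchase 2: 186 on hand, pool $1,542.84 (≈ $8.2948 each)
After Purchase 3: 298 on hand, pool $2,080.44 (≈ $6.9813 each)
After Purchase 4: 436 on hand, pool $2,480.64 (≈ $5.6895 each)
Sale 2, sell 331: 331/436 × $2,480.64 → $1,883.23
Sale 3, sell 57: 57/105 × $597.41 → $324.30
Total COGS = $3,429.36 + $1,883.23 + $324.30 = $5,636.89
Ending inventory (cost pool remaining) = $273.11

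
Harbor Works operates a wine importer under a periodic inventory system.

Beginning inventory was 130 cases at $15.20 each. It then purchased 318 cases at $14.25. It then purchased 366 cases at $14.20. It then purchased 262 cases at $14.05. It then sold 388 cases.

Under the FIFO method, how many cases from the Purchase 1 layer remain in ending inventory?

Sale 1 (388) [FIFO — oldest first]: 130 @ $15.20 + 258 @ $14.25 = $5,652.50
Ending inventory: 60 @ $14.25 + 366 @ $14.20 + 262 @ $14.05 = $9,733.30
Check: goods available $15,385.80 = COGS $5,652.50 + ending $9,733.30

60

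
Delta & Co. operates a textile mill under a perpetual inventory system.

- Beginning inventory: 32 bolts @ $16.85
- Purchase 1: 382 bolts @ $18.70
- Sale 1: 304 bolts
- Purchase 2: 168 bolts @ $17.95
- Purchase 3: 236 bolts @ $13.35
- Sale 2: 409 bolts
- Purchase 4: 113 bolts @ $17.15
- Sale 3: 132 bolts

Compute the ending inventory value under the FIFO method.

Ending inventory = $1,474.90

Sale 1 (304) [FIFO — oldest first]: 32 @ $16.85 + 272 @ $18.70 = $5,625.60
Sale 2 (409) [FIFO — oldest first]: 110 @ $18.70 + 168 @ $17.95 + 131 @ $13.35 = $6,821.45
Sale 3 (132) [FIFO — oldest first]: 105 @ $13.35 + 27 @ $17.15 = $1,864.80
Total COGS = $5,625.60 + $6,821.45 + $1,864.80 = $14,311.85
Ending inventory: 86 @ $17.15 = $1,474.90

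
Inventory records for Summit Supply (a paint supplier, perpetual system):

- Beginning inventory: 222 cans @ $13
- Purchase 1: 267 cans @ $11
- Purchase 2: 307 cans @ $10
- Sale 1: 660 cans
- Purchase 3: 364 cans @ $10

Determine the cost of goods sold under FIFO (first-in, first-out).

COGS = $7,533

Sale 1 (660) [FIFO — oldest first]: 222 @ $13 + 267 @ $11 + 171 @ $10 = $7,533
Ending inventory: 136 @ $10 + 364 @ $10 = $5,000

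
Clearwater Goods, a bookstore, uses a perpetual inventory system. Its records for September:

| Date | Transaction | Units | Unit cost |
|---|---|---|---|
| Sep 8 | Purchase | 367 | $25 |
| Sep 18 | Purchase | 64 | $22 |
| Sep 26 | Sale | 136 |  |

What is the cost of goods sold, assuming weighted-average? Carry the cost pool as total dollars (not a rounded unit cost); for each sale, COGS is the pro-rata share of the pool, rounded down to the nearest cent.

COGS = $3,339.41

After Sep 8: 367 on hand, pool $9,175.00 (≈ $25.0000 each)
After Sep 18: 431 on hand, pool $10,583.00 (≈ $24.5545 each)
Sep 26, sell 136: 136/431 × $10,583.00 → $3,339.41
Ending inventory (cost pool remaining) = $7,243.59
Check: goods available $10,583.00 = COGS $3,339.41 + ending $7,243.59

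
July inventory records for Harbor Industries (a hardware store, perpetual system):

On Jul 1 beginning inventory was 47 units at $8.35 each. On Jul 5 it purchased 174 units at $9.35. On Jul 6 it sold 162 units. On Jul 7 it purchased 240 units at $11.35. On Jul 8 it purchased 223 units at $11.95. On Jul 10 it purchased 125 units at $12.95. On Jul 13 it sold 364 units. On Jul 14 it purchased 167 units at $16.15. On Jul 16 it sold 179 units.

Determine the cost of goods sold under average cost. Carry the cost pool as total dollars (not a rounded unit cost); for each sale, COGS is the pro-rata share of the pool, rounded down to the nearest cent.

COGS = $8,111.86

After Jul 1: 47 on hand, pool $392.45 (≈ $8.3500 each)
After Jul 5: 221 on hand, pool $2,019.35 (≈ $9.1373 each)
Jul 6, sell 162: 162/221 × $2,019.35 → $1,480.24
After Jul 7: 299 on hand, pool $3,263.11 (≈ $10.9134 each)
After Jul 8: 522 on hand, pool $5,927.96 (≈ $11.3562 each)
After Jul 10: 647 on hand, pool $7,546.71 (≈ $11.6642 each)
Jul 13, sell 364: 364/647 × $7,546.71 → $4,245.75
After Jul 14: 450 on hand, pool $5,998.01 (≈ $13.3289 each)
Jul 16, sell 179: 179/450 × $5,998.01 → $2,385.87
Total COGS = $1,480.24 + $4,245.75 + $2,385.87 = $8,111.86
Ending inventory (cost pool remaining) = $3,612.14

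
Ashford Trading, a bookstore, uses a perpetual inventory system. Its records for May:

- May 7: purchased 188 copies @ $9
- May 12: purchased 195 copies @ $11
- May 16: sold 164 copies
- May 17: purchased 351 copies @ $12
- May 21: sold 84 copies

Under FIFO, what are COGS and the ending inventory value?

COGS = $2,352; ending inventory = $5,697

May 16, 164 sold [FIFO — oldest first]: 164 @ $9 = $1,476
May 21, 84 sold [FIFO — oldest first]: 24 @ $9 + 60 @ $11 = $876
Total COGS = $1,476 + $876 = $2,352
Ending inventory: 135 @ $11 + 351 @ $12 = $5,697
Check: goods available $8,049 = COGS $2,352 + ending $5,697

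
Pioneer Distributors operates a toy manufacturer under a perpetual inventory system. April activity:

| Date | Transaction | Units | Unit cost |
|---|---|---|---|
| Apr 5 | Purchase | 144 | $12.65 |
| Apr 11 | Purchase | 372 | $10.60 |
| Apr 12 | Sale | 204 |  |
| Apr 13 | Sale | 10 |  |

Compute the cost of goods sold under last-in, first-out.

COGS = $2,268.40

Apr 12, 204 sold [LIFO — newest first]: 204 @ $10.60 = $2,162.40
Apr 13, 10 sold [LIFO — newest first]: 10 @ $10.60 = $106.00
Total COGS = $2,162.40 + $106.00 = $2,268.40
Ending inventory: 144 @ $12.65 + 158 @ $10.60 = $3,496.40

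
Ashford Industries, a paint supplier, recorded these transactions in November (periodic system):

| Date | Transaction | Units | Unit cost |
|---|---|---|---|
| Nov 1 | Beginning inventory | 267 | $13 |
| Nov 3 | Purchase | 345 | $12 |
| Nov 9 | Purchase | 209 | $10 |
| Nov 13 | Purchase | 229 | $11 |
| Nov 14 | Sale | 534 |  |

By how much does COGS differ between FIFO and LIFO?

FIFO COGS: 267 @ $13 + 267 @ $12 = $6,675
LIFO COGS: 229 @ $11 + 209 @ $10 + 96 @ $12 = $5,761
Difference = |$6,675 − $5,761| = $914

$914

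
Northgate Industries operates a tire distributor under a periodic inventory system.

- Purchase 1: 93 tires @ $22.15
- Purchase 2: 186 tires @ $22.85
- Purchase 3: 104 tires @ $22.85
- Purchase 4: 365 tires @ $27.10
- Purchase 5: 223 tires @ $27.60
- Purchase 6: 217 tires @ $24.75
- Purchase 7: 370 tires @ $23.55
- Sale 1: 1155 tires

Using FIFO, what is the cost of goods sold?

Sale 1 (1155) [FIFO — oldest first]: 93 @ $22.15 + 186 @ $22.85 + 104 @ $22.85 + 365 @ $27.10 + 223 @ $27.60 + 184 @ $24.75 = $29,286.75
Ending inventory: 33 @ $24.75 + 370 @ $23.55 = $9,530.25
Check: goods available $38,817.00 = COGS $29,286.75 + ending $9,530.25

COGS = $29,286.75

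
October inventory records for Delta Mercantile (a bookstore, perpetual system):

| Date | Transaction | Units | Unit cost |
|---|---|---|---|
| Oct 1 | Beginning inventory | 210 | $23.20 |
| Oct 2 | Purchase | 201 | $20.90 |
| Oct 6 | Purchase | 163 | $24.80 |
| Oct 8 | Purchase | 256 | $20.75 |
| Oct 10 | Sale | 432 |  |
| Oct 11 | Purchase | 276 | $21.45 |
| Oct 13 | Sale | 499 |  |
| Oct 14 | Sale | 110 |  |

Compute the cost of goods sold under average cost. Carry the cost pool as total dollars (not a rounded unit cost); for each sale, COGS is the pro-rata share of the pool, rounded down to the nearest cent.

After Oct 1: 210 on hand, pool $4,872.00 (≈ $23.2000 each)
After Oct 2: 411 on hand, pool $9,072.90 (≈ $22.0752 each)
After Oct 6: 574 on hand, pool $13,115.30 (≈ $22.8490 each)
After Oct 8: 830 on hand, pool $18,427.30 (≈ $22.2016 each)
Oct 10, sell 432: 432/830 × $18,427.30 → $9,591.07
After Oct 11: 674 on hand, pool $14,756.43 (≈ $21.8938 each)
Oct 13, sell 499: 499/674 × $14,756.43 → $10,925.01
Oct 14, sell 110: 110/175 × $3,831.42 → $2,408.32
Total COGS = $9,591.07 + $10,925.01 + $2,408.32 = $22,924.40
Ending inventory (cost pool remaining) = $1,423.10

COGS = $22,924.40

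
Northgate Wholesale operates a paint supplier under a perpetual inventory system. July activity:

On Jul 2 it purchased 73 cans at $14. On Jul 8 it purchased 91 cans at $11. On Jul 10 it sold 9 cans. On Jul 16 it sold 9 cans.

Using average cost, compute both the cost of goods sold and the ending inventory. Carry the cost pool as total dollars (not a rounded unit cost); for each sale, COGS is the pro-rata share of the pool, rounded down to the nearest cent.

After Jul 2: 73 on hand, pool $1,022.00 (≈ $14.0000 each)
After Jul 8: 164 on hand, pool $2,023.00 (≈ $12.3354 each)
Jul 10, sell 9: 9/164 × $2,023.00 → $111.01
Jul 16, sell 9: 9/155 × $1,911.99 → $111.01
Total COGS = $111.01 + $111.01 = $222.02
Ending inventory (cost pool remaining) = $1,800.98
Check: goods available $2,023.00 = COGS $222.02 + ending $1,800.98

COGS = $222.02; ending inventory = $1,800.98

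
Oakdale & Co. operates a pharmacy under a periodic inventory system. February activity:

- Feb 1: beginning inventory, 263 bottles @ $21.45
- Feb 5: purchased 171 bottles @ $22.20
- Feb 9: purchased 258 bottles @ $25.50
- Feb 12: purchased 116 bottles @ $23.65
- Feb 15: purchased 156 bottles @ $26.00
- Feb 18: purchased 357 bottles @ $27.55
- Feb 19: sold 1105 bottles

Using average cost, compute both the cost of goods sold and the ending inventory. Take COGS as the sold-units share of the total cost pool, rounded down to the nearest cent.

Feb 19, sell 1105: 1105/1321 × $32,651.30 → $27,312.40
Ending inventory (cost pool remaining) = $5,338.90

COGS = $27,312.40; ending inventory = $5,338.90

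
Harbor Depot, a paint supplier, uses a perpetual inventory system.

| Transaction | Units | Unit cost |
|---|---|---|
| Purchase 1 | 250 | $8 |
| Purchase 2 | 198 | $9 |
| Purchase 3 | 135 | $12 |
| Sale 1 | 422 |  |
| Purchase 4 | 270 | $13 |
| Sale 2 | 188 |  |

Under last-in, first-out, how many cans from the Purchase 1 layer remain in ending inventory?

161

Sale 1 (422) [LIFO — newest first]: 135 @ $12 + 198 @ $9 + 89 @ $8 = $4,114
Sale 2 (188) [LIFO — newest first]: 188 @ $13 = $2,444
Total COGS = $4,114 + $2,444 = $6,558
Ending inventory: 161 @ $8 + 82 @ $13 = $2,354
Check: goods available $8,912 = COGS $6,558 + ending $2,354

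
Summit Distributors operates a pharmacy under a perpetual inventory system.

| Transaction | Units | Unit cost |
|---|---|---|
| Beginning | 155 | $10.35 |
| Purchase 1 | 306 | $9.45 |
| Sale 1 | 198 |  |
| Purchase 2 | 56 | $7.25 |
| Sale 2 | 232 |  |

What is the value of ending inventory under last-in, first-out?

Ending inventory = $900.45

Sale 1 (198) [LIFO — newest first]: 198 @ $9.45 = $1,871.10
Sale 2 (232) [LIFO — newest first]: 56 @ $7.25 + 108 @ $9.45 + 68 @ $10.35 = $2,130.40
Total COGS = $1,871.10 + $2,130.40 = $4,001.50
Ending inventory: 87 @ $10.35 = $900.45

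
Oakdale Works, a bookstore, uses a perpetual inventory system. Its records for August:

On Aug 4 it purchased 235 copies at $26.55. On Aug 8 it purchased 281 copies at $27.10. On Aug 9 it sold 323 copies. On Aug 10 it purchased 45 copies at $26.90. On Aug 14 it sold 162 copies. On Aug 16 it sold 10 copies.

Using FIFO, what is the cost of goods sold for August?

Aug 9, 323 sold [FIFO — oldest first]: 235 @ $26.55 + 88 @ $27.10 = $8,624.05
Aug 14, 162 sold [FIFO — oldest first]: 162 @ $27.10 = $4,390.20
Aug 16, 10 sold [FIFO — oldest first]: 10 @ $27.10 = $271.00
Total COGS = $8,624.05 + $4,390.20 + $271.00 = $13,285.25
Ending inventory: 21 @ $27.10 + 45 @ $26.90 = $1,779.60
Check: goods available $15,064.85 = COGS $13,285.25 + ending $1,779.60

COGS = $13,285.25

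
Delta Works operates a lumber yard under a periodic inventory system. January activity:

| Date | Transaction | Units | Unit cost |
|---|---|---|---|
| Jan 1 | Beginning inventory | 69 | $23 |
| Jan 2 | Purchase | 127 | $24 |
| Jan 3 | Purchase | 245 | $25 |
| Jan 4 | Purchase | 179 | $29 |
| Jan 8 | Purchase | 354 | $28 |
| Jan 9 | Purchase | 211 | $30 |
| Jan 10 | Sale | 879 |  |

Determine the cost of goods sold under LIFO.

Jan 10, 879 sold [LIFO — newest first]: 211 @ $30 + 354 @ $28 + 179 @ $29 + 135 @ $25 = $24,808
Ending inventory: 69 @ $23 + 127 @ $24 + 110 @ $25 = $7,385
Check: goods available $32,193 = COGS $24,808 + ending $7,385

COGS = $24,808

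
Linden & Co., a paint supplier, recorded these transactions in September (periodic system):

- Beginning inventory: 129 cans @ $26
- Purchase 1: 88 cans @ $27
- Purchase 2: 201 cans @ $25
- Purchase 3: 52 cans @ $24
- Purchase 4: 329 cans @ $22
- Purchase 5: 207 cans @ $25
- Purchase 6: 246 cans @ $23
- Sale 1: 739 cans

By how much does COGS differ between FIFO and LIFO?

$796

FIFO COGS: 129 @ $26 + 88 @ $27 + 201 @ $25 + 52 @ $24 + 269 @ $22 = $17,921
LIFO COGS: 246 @ $23 + 207 @ $25 + 286 @ $22 = $17,125
Difference = |$17,921 − $17,125| = $796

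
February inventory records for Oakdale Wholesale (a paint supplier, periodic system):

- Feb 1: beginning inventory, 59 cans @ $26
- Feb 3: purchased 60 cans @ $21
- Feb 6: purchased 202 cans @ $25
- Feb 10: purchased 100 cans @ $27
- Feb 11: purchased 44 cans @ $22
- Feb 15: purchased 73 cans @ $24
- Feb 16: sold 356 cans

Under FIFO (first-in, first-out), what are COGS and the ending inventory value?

COGS = $8,789; ending inventory = $4,475

Feb 16, 356 sold [FIFO — oldest first]: 59 @ $26 + 60 @ $21 + 202 @ $25 + 35 @ $27 = $8,789
Ending inventory: 65 @ $27 + 44 @ $22 + 73 @ $24 = $4,475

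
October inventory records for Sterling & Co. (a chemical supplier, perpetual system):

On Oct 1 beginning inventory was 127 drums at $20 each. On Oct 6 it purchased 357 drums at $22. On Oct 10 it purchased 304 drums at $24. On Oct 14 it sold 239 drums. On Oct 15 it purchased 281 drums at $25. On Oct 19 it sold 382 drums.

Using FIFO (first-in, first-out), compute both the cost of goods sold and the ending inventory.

Oct 14, 239 sold [FIFO — oldest first]: 127 @ $20 + 112 @ $22 = $5,004
Oct 19, 382 sold [FIFO — oldest first]: 245 @ $22 + 137 @ $24 = $8,678
Total COGS = $5,004 + $8,678 = $13,682
Ending inventory: 167 @ $24 + 281 @ $25 = $11,033

COGS = $13,682; ending inventory = $11,033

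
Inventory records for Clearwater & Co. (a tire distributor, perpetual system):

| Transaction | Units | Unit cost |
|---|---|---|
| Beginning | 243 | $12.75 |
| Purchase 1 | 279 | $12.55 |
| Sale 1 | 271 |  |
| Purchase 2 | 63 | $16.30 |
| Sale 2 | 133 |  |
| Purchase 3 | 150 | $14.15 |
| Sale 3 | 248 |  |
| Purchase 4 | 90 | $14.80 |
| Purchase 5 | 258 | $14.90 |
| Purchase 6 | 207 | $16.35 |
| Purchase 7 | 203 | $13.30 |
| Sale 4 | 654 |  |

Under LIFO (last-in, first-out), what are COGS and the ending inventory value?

COGS = $18,410.80; ending inventory = $2,598.85

Sale 1 (271) [LIFO — newest first]: 271 @ $12.55 = $3,401.05
Sale 2 (133) [LIFO — newest first]: 63 @ $16.30 + 8 @ $12.55 + 62 @ $12.75 = $1,917.80
Sale 3 (248) [LIFO — newest first]: 150 @ $14.15 + 98 @ $12.75 = $3,372.00
Sale 4 (654) [LIFO — newest first]: 203 @ $13.30 + 207 @ $16.35 + 244 @ $14.90 = $9,719.95
Total COGS = $3,401.05 + $1,917.80 + $3,372.00 + $9,719.95 = $18,410.80
Ending inventory: 83 @ $12.75 + 90 @ $14.80 + 14 @ $14.90 = $2,598.85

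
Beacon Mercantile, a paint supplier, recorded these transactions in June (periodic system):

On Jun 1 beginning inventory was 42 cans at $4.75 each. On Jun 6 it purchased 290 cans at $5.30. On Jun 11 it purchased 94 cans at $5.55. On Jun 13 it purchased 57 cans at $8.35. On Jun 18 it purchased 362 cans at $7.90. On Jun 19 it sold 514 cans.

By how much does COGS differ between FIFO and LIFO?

FIFO COGS: 42 @ $4.75 + 290 @ $5.30 + 94 @ $5.55 + 57 @ $8.35 + 31 @ $7.90 = $2,979.05
LIFO COGS: 362 @ $7.90 + 57 @ $8.35 + 94 @ $5.55 + 1 @ $5.30 = $3,862.75
Difference = |$2,979.05 − $3,862.75| = $883.70

$883.70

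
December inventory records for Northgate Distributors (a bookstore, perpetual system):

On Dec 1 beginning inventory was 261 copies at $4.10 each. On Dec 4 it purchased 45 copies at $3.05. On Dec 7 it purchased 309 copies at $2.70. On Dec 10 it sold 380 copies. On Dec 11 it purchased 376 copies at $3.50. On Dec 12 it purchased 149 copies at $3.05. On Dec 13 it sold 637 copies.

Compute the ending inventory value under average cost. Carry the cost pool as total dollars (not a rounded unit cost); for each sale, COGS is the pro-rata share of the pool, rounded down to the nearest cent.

Ending inventory = $412.80

After Dec 1: 261 on hand, pool $1,070.10 (≈ $4.1000 each)
After Dec 4: 306 on hand, pool $1,207.35 (≈ $3.9456 each)
After Dec 7: 615 on hand, pool $2,041.65 (≈ $3.3198 each)
Dec 10, sell 380: 380/615 × $2,041.65 → $1,261.50
After Dec 11: 611 on hand, pool $2,096.15 (≈ $3.4307 each)
After Dec 12: 760 on hand, pool $2,550.60 (≈ $3.3561 each)
Dec 13, sell 637: 637/760 × $2,550.60 → $2,137.80
Total COGS = $1,261.50 + $2,137.80 = $3,399.30
Ending inventory (cost pool remaining) = $412.80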